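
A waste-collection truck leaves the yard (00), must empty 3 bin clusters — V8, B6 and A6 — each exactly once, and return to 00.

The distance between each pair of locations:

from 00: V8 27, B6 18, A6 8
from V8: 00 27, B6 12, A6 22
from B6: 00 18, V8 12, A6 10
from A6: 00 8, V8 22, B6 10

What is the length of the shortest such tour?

57 — the shortest possible round trip.

There are 3 distinct closed tours to check (reversals are equivalent).
00 → V8 → B6 → A6 → 00: 27+12+10+8 = 57
00 → V8 → A6 → B6 → 00: 27+22+10+18 = 77
00 → B6 → V8 → A6 → 00: 18+12+22+8 = 60
The minimum is 57.
One optimal route: 00 → V8 → B6 → A6 → 00 (or its reverse).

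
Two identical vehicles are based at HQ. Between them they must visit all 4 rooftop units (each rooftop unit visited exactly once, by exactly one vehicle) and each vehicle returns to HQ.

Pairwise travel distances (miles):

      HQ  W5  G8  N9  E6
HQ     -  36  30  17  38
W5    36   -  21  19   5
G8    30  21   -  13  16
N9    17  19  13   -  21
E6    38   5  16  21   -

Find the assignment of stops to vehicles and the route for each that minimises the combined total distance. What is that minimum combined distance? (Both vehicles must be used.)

121 miles — the smallest possible combined total.

Try each way of splitting the stops between the two vehicles (each non-empty) and, for each split, find the best tour for each vehicle:
  {W5} + {G8, N9, E6}: 72 + 84 = 156
  {G8} + {W5, N9, E6}: 60 + 79 = 139
  {W5, G8} + {N9, E6}: 87 + 76 = 163
  {N9} + {W5, G8, E6}: 34 + 87 = 121
  {W5, N9} + {G8, E6}: 72 + 84 = 156
  {G8, N9} + {W5, E6}: 60 + 79 = 139
  … (7 splits in total)
Best: vehicle 1 HQ → N9 → HQ = 34; vehicle 2 HQ → W5 → E6 → G8 → HQ = 87; combined 121.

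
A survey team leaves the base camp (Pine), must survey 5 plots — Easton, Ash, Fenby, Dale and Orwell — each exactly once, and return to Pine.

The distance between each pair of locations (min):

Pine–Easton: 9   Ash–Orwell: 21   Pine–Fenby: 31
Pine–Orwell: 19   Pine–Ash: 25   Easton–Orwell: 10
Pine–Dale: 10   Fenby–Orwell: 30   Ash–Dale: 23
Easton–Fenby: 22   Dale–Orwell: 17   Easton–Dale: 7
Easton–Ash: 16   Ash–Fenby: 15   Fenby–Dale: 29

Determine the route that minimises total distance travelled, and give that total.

There are 60 distinct closed tours to check (reversals are equivalent).
Pine - Easton - Ash - Fenby - Dale - Orwell - Pine: 9+16+15+29+17+19 = 105
Pine - Easton - Ash - Fenby - Orwell - Dale - Pine: 9+16+15+30+17+10 = 97
Pine - Easton - Ash - Dale - Fenby - Orwell - Pine: 9+16+23+29+30+19 = 126
Pine - Easton - Ash - Dale - Orwell - Fenby - Pine: 9+16+23+17+30+31 = 126
Pine - Easton - Ash - Orwell - Fenby - Dale - Pine: 9+16+21+30+29+10 = 115
Pine - Easton - Ash - Orwell - Dale - Fenby - Pine: 9+16+21+17+29+31 = 123
Pine - Easton - Fenby - Ash - Dale - Orwell - Pine: 9+22+15+23+17+19 = 105
Pine - Easton - Fenby - Ash - Orwell - Dale - Pine: 9+22+15+21+17+10 = 94
Pine - Easton - Fenby - Dale - Ash - Orwell - Pine: 9+22+29+23+21+19 = 123
Pine - Easton - Fenby - Dale - Orwell - Ash - Pine: 9+22+29+17+21+25 = 123
Pine - Easton - Fenby - Orwell - Ash - Dale - Pine: 9+22+30+21+23+10 = 115
Pine - Easton - Fenby - Orwell - Dale - Ash - Pine: 9+22+30+17+23+25 = 126
Pine - Easton - Dale - Ash - Fenby - Orwell - Pine: 9+7+23+15+30+19 = 103
Pine - Easton - Dale - Ash - Orwell - Fenby - Pine: 9+7+23+21+30+31 = 121
… (46 more)
The minimum is 94.
One optimal route: Pine → Easton → Fenby → Ash → Orwell → Dale → Pine (or its reverse).

94 min — the shortest possible round trip.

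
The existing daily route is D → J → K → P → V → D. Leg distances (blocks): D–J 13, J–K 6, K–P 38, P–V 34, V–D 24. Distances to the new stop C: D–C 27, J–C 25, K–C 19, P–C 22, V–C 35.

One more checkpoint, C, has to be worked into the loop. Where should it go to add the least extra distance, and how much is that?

Insertion cost between consecutive stops i–j is d(i,C) + d(C,j) − d(i,j):
  between D and J: 27 + 25 − 13 = 39
  between J and K: 25 + 19 − 6 = 38
  between K and P: 19 + 22 − 38 = 3
  between P and V: 22 + 35 − 34 = 23
  between V and D: 35 + 27 − 24 = 38
Cheapest insertion is between K and P, adding 3.
New total = 115 + 3 = 118.

+3 blocks — insert C between K and P.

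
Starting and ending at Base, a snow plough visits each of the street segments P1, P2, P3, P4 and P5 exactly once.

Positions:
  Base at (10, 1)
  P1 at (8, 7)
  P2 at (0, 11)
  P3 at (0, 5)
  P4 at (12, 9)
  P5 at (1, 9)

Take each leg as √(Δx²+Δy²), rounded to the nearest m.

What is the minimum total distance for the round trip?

Minimum total distance: 38 m.

Base→P1→P2→P3→P4→P5→Base: 6+9+6+13+11+12 = 57
Base→P1→P2→P3→P5→P4→Base: 6+9+6+4+11+8 = 44
Base→P1→P2→P4→P3→P5→Base: 6+9+12+13+4+12 = 56
Base→P1→P2→P4→P5→P3→Base: 6+9+12+11+4+11 = 53
Base→P1→P2→P5→P3→P4→Base: 6+9+2+4+13+8 = 42
Base→P1→P2→P5→P4→P3→Base: 6+9+2+11+13+11 = 52
Base→P1→P3→P2→P4→P5→Base: 6+8+6+12+11+12 = 55
Base→P1→P3→P2→P5→P4→Base: 6+8+6+2+11+8 = 41
Base→P1→P3→P4→P2→P5→Base: 6+8+13+12+2+12 = 53
Base→P1→P3→P4→P5→P2→Base: 6+8+13+11+2+14 = 54
Base→P1→P3→P5→P2→P4→Base: 6+8+4+2+12+8 = 40
Base→P1→P3→P5→P4→P2→Base: 6+8+4+11+12+14 = 55
Base→P1→P4→P2→P3→P5→Base: 6+4+12+6+4+12 = 44
Base→P1→P4→P2→P5→P3→Base: 6+4+12+2+4+11 = 39
… (46 more)
Base→P3→P2→P5→P1→P4→Base: 11+6+2+7+4+8 = 38  ← best
The minimum is 38.
One optimal route: Base → P3 → P2 → P5 → P1 → P4 → Base (or its reverse).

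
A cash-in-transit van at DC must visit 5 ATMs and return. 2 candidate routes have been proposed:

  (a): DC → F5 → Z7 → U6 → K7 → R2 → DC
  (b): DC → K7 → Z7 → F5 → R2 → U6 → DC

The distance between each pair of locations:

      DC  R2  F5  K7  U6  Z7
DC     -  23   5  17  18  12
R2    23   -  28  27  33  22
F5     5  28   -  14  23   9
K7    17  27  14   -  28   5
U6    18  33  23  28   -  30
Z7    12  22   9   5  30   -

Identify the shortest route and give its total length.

110 — (b) is the shortest.

(a): 5 + 9 + 30 + 28 + 27 + 23 = 122
(b): 17 + 5 + 9 + 28 + 33 + 18 = 110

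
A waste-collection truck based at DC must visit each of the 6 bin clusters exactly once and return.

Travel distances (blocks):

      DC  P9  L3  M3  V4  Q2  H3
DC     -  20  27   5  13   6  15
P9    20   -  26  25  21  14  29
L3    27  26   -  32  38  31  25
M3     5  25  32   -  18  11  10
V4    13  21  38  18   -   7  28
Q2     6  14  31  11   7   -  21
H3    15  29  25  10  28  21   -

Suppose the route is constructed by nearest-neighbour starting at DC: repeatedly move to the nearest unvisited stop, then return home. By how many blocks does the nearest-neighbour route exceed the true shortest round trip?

Excess over optimum: 17 blocks.

From DC: M3=5, Q2=6, V4=13, H3=15, P9=20, L3=27 → choose M3 (5).
From M3: H3=10, Q2=11, V4=18, P9=25, L3=32 → choose H3 (10).
From H3: Q2=21, L3=25, V4=28, P9=29 → choose Q2 (21).
From Q2: V4=7, P9=14, L3=31 → choose V4 (7).
From V4: P9=21, L3=38 → choose P9 (21).
From P9: L3=26 → choose L3 (26).
NN route DC → M3 → H3 → Q2 → V4 → P9 → L3 → DC costs 117.
Optimal: DC → M3 → H3 → L3 → P9 → V4 → Q2 → DC costs 100 (by enumerating all 360 distinct tours).
Excess = 117 − 100 = 17.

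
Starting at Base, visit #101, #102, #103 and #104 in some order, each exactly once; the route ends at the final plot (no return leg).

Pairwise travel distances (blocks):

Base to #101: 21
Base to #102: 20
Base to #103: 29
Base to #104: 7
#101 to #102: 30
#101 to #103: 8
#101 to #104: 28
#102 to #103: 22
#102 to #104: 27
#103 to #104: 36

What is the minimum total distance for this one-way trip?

There are 4! = 24 possible orderings.
Base → #101 → #102 → #103 → #104: 21+30+22+36 = 109
Base → #101 → #102 → #104 → #103: 21+30+27+36 = 114
Base → #101 → #103 → #102 → #104: 21+8+22+27 = 78
Base → #101 → #103 → #104 → #102: 21+8+36+27 = 92
Base → #101 → #104 → #102 → #103: 21+28+27+22 = 98
Base → #101 → #104 → #103 → #102: 21+28+36+22 = 107
Base → #102 → #101 → #103 → #104: 20+30+8+36 = 94
Base → #102 → #101 → #104 → #103: 20+30+28+36 = 114
Base → #102 → #103 → #101 → #104: 20+22+8+28 = 78
Base → #102 → #103 → #104 → #101: 20+22+36+28 = 106
Base → #102 → #104 → #101 → #103: 20+27+28+8 = 83
Base → #102 → #104 → #103 → #101: 20+27+36+8 = 91
Base → #103 → #101 → #102 → #104: 29+8+30+27 = 94
Base → #103 → #101 → #104 → #102: 29+8+28+27 = 92
… (10 more)
Base → #104 → #102 → #103 → #101: 7+27+22+8 = 64  ← best
The minimum is 64.
One shortest path: Base → #104 → #102 → #103 → #101.

Minimum one-way distance = 64 blocks.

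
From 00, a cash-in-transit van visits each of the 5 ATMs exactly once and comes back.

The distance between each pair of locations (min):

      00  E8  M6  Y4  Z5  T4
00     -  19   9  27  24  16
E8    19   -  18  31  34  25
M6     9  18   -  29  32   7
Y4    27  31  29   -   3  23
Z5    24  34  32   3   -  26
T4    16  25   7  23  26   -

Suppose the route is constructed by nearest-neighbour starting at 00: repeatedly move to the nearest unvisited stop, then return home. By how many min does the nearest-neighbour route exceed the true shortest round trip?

1 min longer than the optimal tour.

From 00: M6=9, T4=16, E8=19, Z5=24, Y4=27 → choose M6 (9).
From M6: T4=7, E8=18, Y4=29, Z5=32 → choose T4 (7).
From T4: Y4=23, E8=25, Z5=26 → choose Y4 (23).
From Y4: Z5=3, E8=31 → choose Z5 (3).
From Z5: E8=34 → choose E8 (34).
NN route 00 → M6 → T4 → Y4 → Z5 → E8 → 00 costs 95.
Optimal: 00 → E8 → M6 → T4 → Y4 → Z5 → 00 costs 94 (by enumerating all 60 distinct tours).
Excess = 95 − 94 = 1.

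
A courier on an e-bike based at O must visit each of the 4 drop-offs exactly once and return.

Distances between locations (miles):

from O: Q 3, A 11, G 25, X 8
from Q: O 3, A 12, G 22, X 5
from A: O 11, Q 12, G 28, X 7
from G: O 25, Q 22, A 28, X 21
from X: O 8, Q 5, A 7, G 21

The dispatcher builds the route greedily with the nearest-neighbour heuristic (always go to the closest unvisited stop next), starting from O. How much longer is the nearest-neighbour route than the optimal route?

From O: Q=3, X=8, A=11, G=25 → choose Q (3).
From Q: X=5, A=12, G=22 → choose X (5).
From X: A=7, G=21 → choose A (7).
From A: G=28 → choose G (28).
NN route O → Q → X → A → G → O costs 68.
Optimal: O → Q → G → X → A → O costs 64 (by enumerating all 12 distinct tours).
Excess = 68 − 64 = 4.

The nearest-neighbour route is 4 miles longer than optimal.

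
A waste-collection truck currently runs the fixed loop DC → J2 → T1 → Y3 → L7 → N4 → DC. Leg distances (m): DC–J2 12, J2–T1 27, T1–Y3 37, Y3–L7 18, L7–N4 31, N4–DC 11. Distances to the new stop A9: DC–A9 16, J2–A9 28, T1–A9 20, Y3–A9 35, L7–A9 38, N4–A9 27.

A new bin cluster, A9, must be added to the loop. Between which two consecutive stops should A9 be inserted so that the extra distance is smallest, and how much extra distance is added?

Insertion cost between consecutive stops i–j is d(i,A9) + d(A9,j) − d(i,j):
  between DC and J2: 16 + 28 − 12 = 32
  between J2 and T1: 28 + 20 − 27 = 21
  between T1 and Y3: 20 + 35 − 37 = 18
  between Y3 and L7: 35 + 38 − 18 = 55
  between L7 and N4: 38 + 27 − 31 = 34
  between N4 and DC: 27 + 16 − 11 = 32
Cheapest insertion is between T1 and Y3, adding 18.
New total = 136 + 18 = 154.

+18 m — insert A9 between T1 and Y3.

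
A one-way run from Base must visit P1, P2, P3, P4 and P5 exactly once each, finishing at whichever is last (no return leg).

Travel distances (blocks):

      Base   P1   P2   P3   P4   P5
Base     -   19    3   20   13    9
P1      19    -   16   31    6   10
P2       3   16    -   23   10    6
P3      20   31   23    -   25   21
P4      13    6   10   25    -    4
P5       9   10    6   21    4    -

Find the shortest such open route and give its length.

50 blocks — the minimum one-way total.

There are 5! = 120 possible orderings.
Base - P1 - P2 - P3 - P4 - P5: 19+16+23+25+4 = 87
Base - P1 - P2 - P3 - P5 - P4: 19+16+23+21+4 = 83
Base - P1 - P2 - P4 - P3 - P5: 19+16+10+25+21 = 91
Base - P1 - P2 - P4 - P5 - P3: 19+16+10+4+21 = 70
Base - P1 - P2 - P5 - P3 - P4: 19+16+6+21+25 = 87
Base - P1 - P2 - P5 - P4 - P3: 19+16+6+4+25 = 70
Base - P1 - P3 - P2 - P4 - P5: 19+31+23+10+4 = 87
Base - P1 - P3 - P2 - P5 - P4: 19+31+23+6+4 = 83
Base - P1 - P3 - P4 - P2 - P5: 19+31+25+10+6 = 91
Base - P1 - P3 - P4 - P5 - P2: 19+31+25+4+6 = 85
Base - P1 - P3 - P5 - P2 - P4: 19+31+21+6+10 = 87
Base - P1 - P3 - P5 - P4 - P2: 19+31+21+4+10 = 85
Base - P1 - P4 - P2 - P3 - P5: 19+6+10+23+21 = 79
Base - P1 - P4 - P2 - P5 - P3: 19+6+10+6+21 = 62
… (106 more)
Base - P2 - P1 - P4 - P5 - P3: 3+16+6+4+21 = 50  ← best
The minimum is 50.
One shortest path: Base → P2 → P1 → P4 → P5 → P3.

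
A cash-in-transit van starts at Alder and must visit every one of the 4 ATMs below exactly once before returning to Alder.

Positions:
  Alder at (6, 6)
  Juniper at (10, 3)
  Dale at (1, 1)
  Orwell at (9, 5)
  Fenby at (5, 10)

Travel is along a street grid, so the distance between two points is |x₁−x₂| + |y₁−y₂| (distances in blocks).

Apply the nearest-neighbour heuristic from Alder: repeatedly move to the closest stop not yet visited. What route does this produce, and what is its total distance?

36 blocks along Alder → Orwell → Juniper → Dale → Fenby → Alder.

At Alder the remaining stops are Orwell 4, Fenby 5, Juniper 7, Dale 10; go to Orwell.
At Orwell the remaining stops are Juniper 3, Fenby 9, Dale 12; go to Juniper.
At Juniper the remaining stops are Dale 11, Fenby 12; go to Dale.
At Dale the remaining stops are Fenby 13; go to Fenby.
Return Fenby→Alder: 5.
Total = 4 + 3 + 11 + 13 + 5 = 36.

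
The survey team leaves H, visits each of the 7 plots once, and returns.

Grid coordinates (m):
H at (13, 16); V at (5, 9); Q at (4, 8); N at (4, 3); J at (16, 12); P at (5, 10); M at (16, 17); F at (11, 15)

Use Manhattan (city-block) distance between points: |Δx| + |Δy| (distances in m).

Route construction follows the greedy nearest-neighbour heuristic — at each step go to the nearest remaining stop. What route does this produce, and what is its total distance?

58 m along H → F → M → J → P → V → Q → N → H.

H → [F:3 / M:4 / J:7 / P:14 / V:15 / Q:17 / N:22] → F (3)
F → [M:7 / J:8 / P:11 / V:12 / Q:14 / N:19] → M (7)
M → [J:5 / P:18 / V:19 / Q:21 / N:26] → J (5)
J → [P:13 / V:14 / Q:16 / N:21] → P (13)
P → [V:1 / Q:3 / N:8] → V (1)
V → [Q:2 / N:7] → Q (2)
Q → [N:5] → N (5)
Return N→H: 22.
Total = 3 + 7 + 5 + 13 + 1 + 2 + 5 + 22 = 58.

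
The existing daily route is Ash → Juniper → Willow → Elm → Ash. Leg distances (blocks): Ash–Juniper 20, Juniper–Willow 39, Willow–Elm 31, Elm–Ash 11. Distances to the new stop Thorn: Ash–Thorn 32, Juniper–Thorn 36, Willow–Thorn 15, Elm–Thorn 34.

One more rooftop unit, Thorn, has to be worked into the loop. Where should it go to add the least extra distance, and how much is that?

Minimum extra distance: 12 blocks, inserting Thorn between Juniper and Willow.

Insertion cost between consecutive stops i–j is d(i,Thorn) + d(Thorn,j) − d(i,j):
  between Ash and Juniper: 32 + 36 − 20 = 48
  between Juniper and Willow: 36 + 15 − 39 = 12
  between Willow and Elm: 15 + 34 − 31 = 18
  between Elm and Ash: 34 + 32 − 11 = 55
Cheapest insertion is between Juniper and Willow, adding 12.
New total = 101 + 12 = 113.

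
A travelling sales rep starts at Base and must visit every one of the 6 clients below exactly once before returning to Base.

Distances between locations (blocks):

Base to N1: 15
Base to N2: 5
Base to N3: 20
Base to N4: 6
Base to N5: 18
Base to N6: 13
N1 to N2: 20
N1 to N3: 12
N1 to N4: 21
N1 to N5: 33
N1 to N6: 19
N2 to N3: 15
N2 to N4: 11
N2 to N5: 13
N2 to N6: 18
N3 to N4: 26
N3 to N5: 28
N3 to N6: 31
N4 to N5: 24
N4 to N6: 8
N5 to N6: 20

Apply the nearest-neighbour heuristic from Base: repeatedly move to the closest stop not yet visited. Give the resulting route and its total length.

Base → [N2:5 / N4:6 / N6:13 / N1:15 / N5:18 / N3:20] → N2 (5)
N2 → [N4:11 / N5:13 / N3:15 / N6:18 / N1:20] → N4 (11)
N4 → [N6:8 / N1:21 / N5:24 / N3:26] → N6 (8)
N6 → [N1:19 / N5:20 / N3:31] → N1 (19)
N1 → [N3:12 / N5:33] → N3 (12)
N3 → [N5:28] → N5 (28)
Return N5→Base: 18.
Total = 5 + 11 + 8 + 19 + 12 + 28 + 18 = 101.

Total distance 101 blocks via the nearest-neighbour route Base → N2 → N4 → N6 → N1 → N3 → N5 → Base.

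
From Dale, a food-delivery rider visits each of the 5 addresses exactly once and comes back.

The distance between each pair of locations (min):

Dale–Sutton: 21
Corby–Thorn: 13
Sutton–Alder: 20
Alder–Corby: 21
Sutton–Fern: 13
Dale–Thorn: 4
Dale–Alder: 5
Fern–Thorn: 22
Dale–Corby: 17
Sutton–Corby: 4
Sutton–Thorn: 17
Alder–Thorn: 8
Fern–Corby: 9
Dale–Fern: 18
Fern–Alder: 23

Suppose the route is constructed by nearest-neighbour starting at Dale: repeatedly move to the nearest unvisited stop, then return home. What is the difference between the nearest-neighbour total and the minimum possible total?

From Dale: Thorn=4, Alder=5, Corby=17, Fern=18, Sutton=21 → choose Thorn (4).
From Thorn: Alder=8, Corby=13, Sutton=17, Fern=22 → choose Alder (8).
From Alder: Sutton=20, Corby=21, Fern=23 → choose Sutton (20).
From Sutton: Corby=4, Fern=13 → choose Corby (4).
From Corby: Fern=9 → choose Fern (9).
NN route Dale → Thorn → Alder → Sutton → Corby → Fern → Dale costs 63.
Optimal: Dale → Fern → Sutton → Corby → Thorn → Alder → Dale costs 61 (by enumerating all 60 distinct tours).
Excess = 63 − 61 = 2.

Excess over optimum: 2 min.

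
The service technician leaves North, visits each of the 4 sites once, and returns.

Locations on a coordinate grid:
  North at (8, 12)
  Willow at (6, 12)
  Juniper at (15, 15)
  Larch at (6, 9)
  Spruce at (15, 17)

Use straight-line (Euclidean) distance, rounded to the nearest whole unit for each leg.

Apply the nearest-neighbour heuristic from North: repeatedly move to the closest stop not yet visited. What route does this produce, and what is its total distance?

North → [Willow:2 / Larch:4 / Juniper:8 / Spruce:9] → Willow (2)
Willow → [Larch:3 / Juniper:9 / Spruce:10] → Larch (3)
Larch → [Juniper:11 / Spruce:12] → Juniper (11)
Juniper → [Spruce:2] → Spruce (2)
Return Spruce→North: 9.
Total = 2 + 3 + 11 + 2 + 9 = 27.

Total distance 27 via the nearest-neighbour route North → Willow → Larch → Juniper → Spruce → North.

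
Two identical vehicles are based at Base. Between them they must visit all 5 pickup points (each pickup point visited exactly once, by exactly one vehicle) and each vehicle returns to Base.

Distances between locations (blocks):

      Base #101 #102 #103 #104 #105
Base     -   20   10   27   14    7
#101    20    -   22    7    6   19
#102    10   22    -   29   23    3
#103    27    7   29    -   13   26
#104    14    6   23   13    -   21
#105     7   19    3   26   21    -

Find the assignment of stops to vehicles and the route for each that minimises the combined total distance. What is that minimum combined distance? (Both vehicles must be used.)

74 blocks — the smallest possible combined total.

There are 2^4 − 1 = 15 ways to divide the 5 stops into two non-empty groups. For each, the best each vehicle can do is its own shortest tour through its group:
  {#101} + {#102, #103, #104, #105}: 40 + 66 = 106
  {#102} + {#101, #103, #104, #105}: 20 + 60 = 80
  {#101, #102} + {#103, #104, #105}: 52 + 60 = 112
  {#103} + {#101, #102, #104, #105}: 54 + 52 = 106
  {#101, #103} + {#102, #104, #105}: 54 + 47 = 101
  {#102, #103} + {#101, #104, #105}: 66 + 46 = 112
  … (15 splits in total)
  {#101, #103, #104} + {#102, #105}: 54 + 20 = 74  ← best
Best: vehicle 1 Base → #101 → #103 → #104 → Base = 54; vehicle 2 Base → #102 → #105 → Base = 20; combined 74.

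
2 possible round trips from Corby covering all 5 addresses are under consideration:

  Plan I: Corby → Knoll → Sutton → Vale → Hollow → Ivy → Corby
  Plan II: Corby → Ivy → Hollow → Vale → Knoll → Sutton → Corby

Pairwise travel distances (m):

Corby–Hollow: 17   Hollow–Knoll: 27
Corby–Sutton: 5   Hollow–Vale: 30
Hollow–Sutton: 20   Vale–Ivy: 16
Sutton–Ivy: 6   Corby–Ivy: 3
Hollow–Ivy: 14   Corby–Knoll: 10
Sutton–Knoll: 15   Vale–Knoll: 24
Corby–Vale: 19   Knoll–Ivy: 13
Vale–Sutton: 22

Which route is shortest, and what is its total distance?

91 m — Plan II is the shortest.

Plan I: 10 + 15 + 22 + 30 + 14 + 3 = 94
Plan II: 3 + 14 + 30 + 24 + 15 + 5 = 91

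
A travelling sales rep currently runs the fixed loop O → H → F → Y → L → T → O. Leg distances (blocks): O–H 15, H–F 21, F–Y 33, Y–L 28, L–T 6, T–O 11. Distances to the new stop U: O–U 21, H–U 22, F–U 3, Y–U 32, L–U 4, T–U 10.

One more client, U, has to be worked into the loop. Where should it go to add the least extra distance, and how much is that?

Insertion cost between consecutive stops i–j is d(i,U) + d(U,j) − d(i,j):
  between O and H: 21 + 22 − 15 = 28
  between H and F: 22 + 3 − 21 = 4
  between F and Y: 3 + 32 − 33 = 2
  between Y and L: 32 + 4 − 28 = 8
  between L and T: 4 + 10 − 6 = 8
  between T and O: 10 + 21 − 11 = 20
Cheapest insertion is between F and Y, adding 2.
New total = 114 + 2 = 116.

+2 blocks — insert U between F and Y.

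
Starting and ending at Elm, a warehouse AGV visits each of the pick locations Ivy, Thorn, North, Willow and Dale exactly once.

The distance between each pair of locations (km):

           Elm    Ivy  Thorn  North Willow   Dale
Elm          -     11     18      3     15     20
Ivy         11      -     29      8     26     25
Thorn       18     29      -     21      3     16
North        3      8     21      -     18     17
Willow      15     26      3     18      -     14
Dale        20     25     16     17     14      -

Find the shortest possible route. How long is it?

Minimum total distance: 70 km.

Elm-Ivy-Thorn-North-Willow-Dale-Elm: 11+29+21+18+14+20 = 113
Elm-Ivy-Thorn-North-Dale-Willow-Elm: 11+29+21+17+14+15 = 107
Elm-Ivy-Thorn-Willow-North-Dale-Elm: 11+29+3+18+17+20 = 98
Elm-Ivy-Thorn-Willow-Dale-North-Elm: 11+29+3+14+17+3 = 77
Elm-Ivy-Thorn-Dale-North-Willow-Elm: 11+29+16+17+18+15 = 106
Elm-Ivy-Thorn-Dale-Willow-North-Elm: 11+29+16+14+18+3 = 91
Elm-Ivy-North-Thorn-Willow-Dale-Elm: 11+8+21+3+14+20 = 77
Elm-Ivy-North-Thorn-Dale-Willow-Elm: 11+8+21+16+14+15 = 85
Elm-Ivy-North-Willow-Thorn-Dale-Elm: 11+8+18+3+16+20 = 76
Elm-Ivy-North-Willow-Dale-Thorn-Elm: 11+8+18+14+16+18 = 85
Elm-Ivy-North-Dale-Thorn-Willow-Elm: 11+8+17+16+3+15 = 70
Elm-Ivy-North-Dale-Willow-Thorn-Elm: 11+8+17+14+3+18 = 71
Elm-Ivy-Willow-Thorn-North-Dale-Elm: 11+26+3+21+17+20 = 98
Elm-Ivy-Willow-Thorn-Dale-North-Elm: 11+26+3+16+17+3 = 76
… (46 more)
The minimum is 70.
One optimal route: Elm → Ivy → North → Dale → Thorn → Willow → Elm (or its reverse).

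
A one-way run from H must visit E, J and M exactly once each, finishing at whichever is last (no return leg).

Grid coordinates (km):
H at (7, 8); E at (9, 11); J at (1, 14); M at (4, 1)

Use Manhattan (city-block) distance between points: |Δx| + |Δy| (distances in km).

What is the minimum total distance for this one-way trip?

32 km — the minimum one-way total.

There are 3! = 6 possible orderings.
H → E → J → M: 5+11+16 = 32
H → E → M → J: 5+15+16 = 36
H → J → E → M: 12+11+15 = 38
H → J → M → E: 12+16+15 = 43
H → M → E → J: 10+15+11 = 36
H → M → J → E: 10+16+11 = 37
The minimum is 32.
One shortest path: H → E → J → M.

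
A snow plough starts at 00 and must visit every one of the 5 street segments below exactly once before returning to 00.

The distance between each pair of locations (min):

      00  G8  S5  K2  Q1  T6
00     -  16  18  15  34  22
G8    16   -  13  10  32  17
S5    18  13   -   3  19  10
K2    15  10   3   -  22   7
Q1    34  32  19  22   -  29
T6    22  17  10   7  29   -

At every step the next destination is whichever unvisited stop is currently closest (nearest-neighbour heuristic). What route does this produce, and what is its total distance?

At 00 the remaining stops are K2 15, G8 16, S5 18, T6 22, Q1 34; go to K2.
At K2 the remaining stops are S5 3, T6 7, G8 10, Q1 22; go to S5.
At S5 the remaining stops are T6 10, G8 13, Q1 19; go to T6.
At T6 the remaining stops are G8 17, Q1 29; go to G8.
At G8 the remaining stops are Q1 32; go to Q1.
Return Q1→00: 34.
Total = 15 + 3 + 10 + 17 + 32 + 34 = 111.

111 min along 00 → K2 → S5 → T6 → G8 → Q1 → 00.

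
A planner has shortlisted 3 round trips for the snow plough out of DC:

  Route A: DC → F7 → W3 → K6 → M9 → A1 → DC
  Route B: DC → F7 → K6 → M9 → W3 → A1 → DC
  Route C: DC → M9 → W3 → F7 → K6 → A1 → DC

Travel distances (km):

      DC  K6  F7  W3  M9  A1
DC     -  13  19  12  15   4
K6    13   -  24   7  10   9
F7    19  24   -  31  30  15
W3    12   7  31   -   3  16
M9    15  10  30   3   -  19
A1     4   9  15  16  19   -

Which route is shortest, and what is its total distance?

Shortest is Route B, total 76 km.

Route A: 19 + 31 + 7 + 10 + 19 + 4 = 90
Route B: 19 + 24 + 10 + 3 + 16 + 4 = 76
Route C: 15 + 3 + 31 + 24 + 9 + 4 = 86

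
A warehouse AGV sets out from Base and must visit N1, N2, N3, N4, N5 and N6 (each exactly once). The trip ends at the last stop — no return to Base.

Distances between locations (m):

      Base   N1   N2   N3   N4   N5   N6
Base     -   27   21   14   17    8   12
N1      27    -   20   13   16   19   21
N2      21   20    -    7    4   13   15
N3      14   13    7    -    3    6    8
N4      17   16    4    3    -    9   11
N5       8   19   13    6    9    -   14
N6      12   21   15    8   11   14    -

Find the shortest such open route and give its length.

There are 6! = 720 possible orderings.
Base→N1→N2→N3→N4→N5→N6: 27+20+7+3+9+14 = 80
Base→N1→N2→N3→N4→N6→N5: 27+20+7+3+11+14 = 82
Base→N1→N2→N3→N5→N4→N6: 27+20+7+6+9+11 = 80
Base→N1→N2→N3→N5→N6→N4: 27+20+7+6+14+11 = 85
Base→N1→N2→N3→N6→N4→N5: 27+20+7+8+11+9 = 82
Base→N1→N2→N3→N6→N5→N4: 27+20+7+8+14+9 = 85
Base→N1→N2→N4→N3→N5→N6: 27+20+4+3+6+14 = 74
Base→N1→N2→N4→N3→N6→N5: 27+20+4+3+8+14 = 76
… (712 more)
Base→N5→N2→N4→N3→N6→N1: 8+13+4+3+8+21 = 57  ← best
The minimum is 57.
One shortest path: Base → N5 → N2 → N4 → N3 → N6 → N1.

Shortest open route: 57 m.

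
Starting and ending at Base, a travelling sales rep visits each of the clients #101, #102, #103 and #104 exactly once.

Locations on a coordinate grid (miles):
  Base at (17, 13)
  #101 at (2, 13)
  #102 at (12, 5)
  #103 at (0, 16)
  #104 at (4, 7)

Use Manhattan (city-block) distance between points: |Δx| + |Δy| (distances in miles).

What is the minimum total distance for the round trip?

Shortest round trip = 56 miles.

There are 12 distinct closed tours to check (reversals are equivalent).
Base→#101→#102→#103→#104→Base: 15+18+23+13+19 = 88
Base→#101→#102→#104→#103→Base: 15+18+10+13+20 = 76
Base→#101→#103→#102→#104→Base: 15+5+23+10+19 = 72
Base→#101→#103→#104→#102→Base: 15+5+13+10+13 = 56
Base→#101→#104→#102→#103→Base: 15+8+10+23+20 = 76
Base→#101→#104→#103→#102→Base: 15+8+13+23+13 = 72
Base→#102→#101→#103→#104→Base: 13+18+5+13+19 = 68
Base→#102→#101→#104→#103→Base: 13+18+8+13+20 = 72
Base→#102→#103→#101→#104→Base: 13+23+5+8+19 = 68
Base→#102→#104→#101→#103→Base: 13+10+8+5+20 = 56
Base→#103→#101→#102→#104→Base: 20+5+18+10+19 = 72
Base→#103→#102→#101→#104→Base: 20+23+18+8+19 = 88
The minimum is 56.
One optimal route: Base → #101 → #103 → #104 → #102 → Base (or its reverse).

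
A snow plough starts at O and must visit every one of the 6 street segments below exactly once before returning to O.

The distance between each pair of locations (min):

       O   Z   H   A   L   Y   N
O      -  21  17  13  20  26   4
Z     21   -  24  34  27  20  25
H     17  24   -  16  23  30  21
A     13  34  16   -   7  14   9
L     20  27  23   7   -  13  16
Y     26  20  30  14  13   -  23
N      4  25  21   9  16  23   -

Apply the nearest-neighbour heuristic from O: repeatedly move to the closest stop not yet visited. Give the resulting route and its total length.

94 min along O → N → A → L → Y → Z → H → O.

From O: distances to unvisited — N=4, A=13, H=17, L=20, Z=21, Y=26. Nearest is N (4).
From N: distances to unvisited — A=9, L=16, H=21, Y=23, Z=25. Nearest is A (9).
From A: distances to unvisited — L=7, Y=14, H=16, Z=34. Nearest is L (7).
From L: distances to unvisited — Y=13, H=23, Z=27. Nearest is Y (13).
From Y: distances to unvisited — Z=20, H=30. Nearest is Z (20).
From Z: distances to unvisited — H=24. Nearest is H (24).
Return H→O: 17.
Total = 4 + 9 + 7 + 13 + 20 + 24 + 17 = 94.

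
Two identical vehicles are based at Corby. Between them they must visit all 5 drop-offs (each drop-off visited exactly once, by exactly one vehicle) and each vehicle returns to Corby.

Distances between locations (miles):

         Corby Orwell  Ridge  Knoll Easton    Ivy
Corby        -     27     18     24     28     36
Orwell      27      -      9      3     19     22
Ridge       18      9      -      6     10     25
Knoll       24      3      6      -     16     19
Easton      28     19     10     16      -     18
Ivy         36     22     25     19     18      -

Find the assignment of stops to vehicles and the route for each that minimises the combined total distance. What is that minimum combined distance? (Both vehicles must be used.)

There are 2^4 − 1 = 15 ways to divide the 5 stops into two non-empty groups. For each, the best each vehicle can do is its own shortest tour through its group:
  {Orwell} + {Ridge, Knoll, Easton, Ivy}: 54 + 89 = 143
  {Ridge} + {Orwell, Knoll, Easton, Ivy}: 36 + 95 = 131
  {Orwell, Ridge} + {Knoll, Easton, Ivy}: 54 + 89 = 143
  {Knoll} + {Orwell, Ridge, Easton, Ivy}: 48 + 95 = 143
  {Orwell, Knoll} + {Ridge, Easton, Ivy}: 54 + 82 = 136
  {Ridge, Knoll} + {Orwell, Easton, Ivy}: 48 + 95 = 143
  … (15 splits in total)
Best: vehicle 1 Corby → Ridge → Corby = 36; vehicle 2 Corby → Orwell → Knoll → Ivy → Easton → Corby = 95; combined 131.

131 miles — the smallest possible combined total.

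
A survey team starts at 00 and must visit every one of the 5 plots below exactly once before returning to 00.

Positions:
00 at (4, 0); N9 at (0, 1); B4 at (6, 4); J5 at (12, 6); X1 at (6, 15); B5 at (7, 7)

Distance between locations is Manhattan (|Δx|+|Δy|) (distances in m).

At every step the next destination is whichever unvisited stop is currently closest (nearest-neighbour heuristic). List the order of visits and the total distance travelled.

56 m along 00 → N9 → B4 → B5 → J5 → X1 → 00.

From 00: distances to unvisited — N9=5, B4=6, B5=10, J5=14, X1=17. Nearest is N9 (5).
From N9: distances to unvisited — B4=9, B5=13, J5=17, X1=20. Nearest is B4 (9).
From B4: distances to unvisited — B5=4, J5=8, X1=11. Nearest is B5 (4).
From B5: distances to unvisited — J5=6, X1=9. Nearest is J5 (6).
From J5: distances to unvisited — X1=15. Nearest is X1 (15).
Return X1→00: 17.
Total = 5 + 9 + 4 + 6 + 15 + 17 = 56.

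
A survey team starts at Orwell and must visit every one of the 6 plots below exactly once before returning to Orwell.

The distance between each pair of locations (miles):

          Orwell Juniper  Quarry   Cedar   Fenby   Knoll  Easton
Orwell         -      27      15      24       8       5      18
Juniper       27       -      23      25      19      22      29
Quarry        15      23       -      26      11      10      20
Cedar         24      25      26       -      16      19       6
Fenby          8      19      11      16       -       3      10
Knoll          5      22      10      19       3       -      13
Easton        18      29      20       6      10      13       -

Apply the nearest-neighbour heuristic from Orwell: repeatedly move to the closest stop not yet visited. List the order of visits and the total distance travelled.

Total distance 87 miles via the nearest-neighbour route Orwell → Knoll → Fenby → Easton → Cedar → Juniper → Quarry → Orwell.

At Orwell the remaining stops are Knoll 5, Fenby 8, Quarry 15, Easton 18, Cedar 24, Juniper 27; go to Knoll.
At Knoll the remaining stops are Fenby 3, Quarry 10, Easton 13, Cedar 19, Juniper 22; go to Fenby.
At Fenby the remaining stops are Easton 10, Quarry 11, Cedar 16, Juniper 19; go to Easton.
At Easton the remaining stops are Cedar 6, Quarry 20, Juniper 29; go to Cedar.
At Cedar the remaining stops are Juniper 25, Quarry 26; go to Juniper.
At Juniper the remaining stops are Quarry 23; go to Quarry.
Return Quarry→Orwell: 15.
Total = 5 + 3 + 10 + 6 + 25 + 23 + 15 = 87.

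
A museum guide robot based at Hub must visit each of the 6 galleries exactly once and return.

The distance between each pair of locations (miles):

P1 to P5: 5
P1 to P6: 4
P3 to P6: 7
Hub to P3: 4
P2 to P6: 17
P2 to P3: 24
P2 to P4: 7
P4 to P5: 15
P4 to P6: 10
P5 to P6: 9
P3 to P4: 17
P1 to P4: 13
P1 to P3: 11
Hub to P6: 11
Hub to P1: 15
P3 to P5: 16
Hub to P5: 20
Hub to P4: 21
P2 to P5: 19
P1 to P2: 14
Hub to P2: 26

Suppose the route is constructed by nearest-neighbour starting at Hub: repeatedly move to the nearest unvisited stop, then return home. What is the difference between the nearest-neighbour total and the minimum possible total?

The nearest-neighbour route is 1 miles longer than optimal.

Hub: P3=4, P6=11, P1=15, P5=20, P4=21, P2=26 ⇒ P3
P3: P6=7, P1=11, P5=16, P4=17, P2=24 ⇒ P6
P6: P1=4, P5=9, P4=10, P2=17 ⇒ P1
P1: P5=5, P4=13, P2=14 ⇒ P5
P5: P4=15, P2=19 ⇒ P4
P4: P2=7 ⇒ P2
NN route Hub → P3 → P6 → P1 → P5 → P4 → P2 → Hub costs 68.
Optimal: Hub → P1 → P5 → P2 → P4 → P6 → P3 → Hub costs 67 (by enumerating all 360 distinct tours).
Excess = 68 − 67 = 1.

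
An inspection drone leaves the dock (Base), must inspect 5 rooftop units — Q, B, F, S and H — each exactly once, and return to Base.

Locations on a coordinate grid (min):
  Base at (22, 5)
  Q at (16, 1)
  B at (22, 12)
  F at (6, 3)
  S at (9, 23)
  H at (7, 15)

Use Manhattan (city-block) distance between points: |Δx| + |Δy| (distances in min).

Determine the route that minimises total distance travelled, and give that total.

With 5 stops there are 5!/2 = 60 distinct round trips (a route and its reverse cost the same).
Base - Q - B - F - S - H - Base: 10+17+25+23+10+25 = 110
Base - Q - B - F - H - S - Base: 10+17+25+13+10+31 = 106
Base - Q - B - S - F - H - Base: 10+17+24+23+13+25 = 112
Base - Q - B - S - H - F - Base: 10+17+24+10+13+18 = 92
Base - Q - B - H - F - S - Base: 10+17+18+13+23+31 = 112
Base - Q - B - H - S - F - Base: 10+17+18+10+23+18 = 96
Base - Q - F - B - S - H - Base: 10+12+25+24+10+25 = 106
Base - Q - F - B - H - S - Base: 10+12+25+18+10+31 = 106
Base - Q - F - S - B - H - Base: 10+12+23+24+18+25 = 112
Base - Q - F - S - H - B - Base: 10+12+23+10+18+7 = 80
Base - Q - F - H - B - S - Base: 10+12+13+18+24+31 = 108
Base - Q - F - H - S - B - Base: 10+12+13+10+24+7 = 76
Base - Q - S - B - F - H - Base: 10+29+24+25+13+25 = 126
Base - Q - S - B - H - F - Base: 10+29+24+18+13+18 = 112
… (46 more)
The minimum is 76.
One optimal route: Base → Q → F → H → S → B → Base (or its reverse).

76 min — the shortest possible round trip.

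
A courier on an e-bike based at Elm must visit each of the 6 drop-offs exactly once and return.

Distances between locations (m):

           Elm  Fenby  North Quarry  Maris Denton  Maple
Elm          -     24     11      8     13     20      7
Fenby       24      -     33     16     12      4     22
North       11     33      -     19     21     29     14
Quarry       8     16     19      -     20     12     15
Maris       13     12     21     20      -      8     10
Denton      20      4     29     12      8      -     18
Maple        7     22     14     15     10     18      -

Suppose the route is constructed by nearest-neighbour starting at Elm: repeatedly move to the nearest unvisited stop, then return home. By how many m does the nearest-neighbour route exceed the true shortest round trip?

Excess over optimum: 4 m.

From Elm: Maple=7, Quarry=8, North=11, Maris=13, Denton=20, Fenby=24 → choose Maple (7).
From Maple: Maris=10, North=14, Quarry=15, Denton=18, Fenby=22 → choose Maris (10).
From Maris: Denton=8, Fenby=12, Quarry=20, North=21 → choose Denton (8).
From Denton: Fenby=4, Quarry=12, North=29 → choose Fenby (4).
From Fenby: Quarry=16, North=33 → choose Quarry (16).
From Quarry: North=19 → choose North (19).
NN route Elm → Maple → Maris → Denton → Fenby → Quarry → North → Elm costs 75.
Optimal: Elm → North → Maple → Maris → Fenby → Denton → Quarry → Elm costs 71 (by enumerating all 360 distinct tours).
Excess = 75 − 71 = 4.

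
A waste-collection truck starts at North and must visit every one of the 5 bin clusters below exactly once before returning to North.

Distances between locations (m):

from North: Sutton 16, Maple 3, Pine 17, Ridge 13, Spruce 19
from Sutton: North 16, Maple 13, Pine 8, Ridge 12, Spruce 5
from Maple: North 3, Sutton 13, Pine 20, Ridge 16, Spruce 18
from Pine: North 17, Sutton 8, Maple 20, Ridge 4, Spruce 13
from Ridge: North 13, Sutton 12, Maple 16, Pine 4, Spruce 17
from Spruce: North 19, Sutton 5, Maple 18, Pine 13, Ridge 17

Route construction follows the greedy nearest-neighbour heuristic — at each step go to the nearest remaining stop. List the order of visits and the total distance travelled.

Nearest-neighbour total = 51 m; route North → Maple → Sutton → Spruce → Pine → Ridge → North.

From North: distances to unvisited — Maple=3, Ridge=13, Sutton=16, Pine=17, Spruce=19. Nearest is Maple (3).
From Maple: distances to unvisited — Sutton=13, Ridge=16, Spruce=18, Pine=20. Nearest is Sutton (13).
From Sutton: distances to unvisited — Spruce=5, Pine=8, Ridge=12. Nearest is Spruce (5).
From Spruce: distances to unvisited — Pine=13, Ridge=17. Nearest is Pine (13).
From Pine: distances to unvisited — Ridge=4. Nearest is Ridge (4).
Return Ridge→North: 13.
Total = 3 + 13 + 5 + 13 + 4 + 13 = 51.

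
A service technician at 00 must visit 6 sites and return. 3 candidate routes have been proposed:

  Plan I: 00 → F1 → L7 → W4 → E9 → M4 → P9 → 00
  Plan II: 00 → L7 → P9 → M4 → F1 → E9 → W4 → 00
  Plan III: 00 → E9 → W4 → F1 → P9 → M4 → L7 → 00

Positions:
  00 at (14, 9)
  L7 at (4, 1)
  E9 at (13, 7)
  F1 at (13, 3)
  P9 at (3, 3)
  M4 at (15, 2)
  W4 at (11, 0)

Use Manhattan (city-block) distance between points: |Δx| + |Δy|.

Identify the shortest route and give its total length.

62 — Plan II is the shortest.

Plan I: 7 + 11 + 8 + 9 + 7 + 13 + 17 = 72
Plan II: 18 + 3 + 13 + 3 + 4 + 9 + 12 = 62
Plan III: 3 + 9 + 5 + 10 + 13 + 12 + 18 = 70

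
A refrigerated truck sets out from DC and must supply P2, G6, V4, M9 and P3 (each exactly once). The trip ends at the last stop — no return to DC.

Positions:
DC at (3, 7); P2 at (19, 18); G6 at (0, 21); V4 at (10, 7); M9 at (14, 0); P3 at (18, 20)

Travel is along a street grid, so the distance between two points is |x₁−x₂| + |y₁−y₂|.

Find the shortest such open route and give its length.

There are 5! = 120 possible orderings.
DC → P2 → G6 → V4 → M9 → P3: 27+22+24+11+24 = 108
DC → P2 → G6 → V4 → P3 → M9: 27+22+24+21+24 = 118
DC → P2 → G6 → M9 → V4 → P3: 27+22+35+11+21 = 116
DC → P2 → G6 → M9 → P3 → V4: 27+22+35+24+21 = 129
DC → P2 → G6 → P3 → V4 → M9: 27+22+19+21+11 = 100
DC → P2 → G6 → P3 → M9 → V4: 27+22+19+24+11 = 103
DC → P2 → V4 → G6 → M9 → P3: 27+20+24+35+24 = 130
DC → P2 → V4 → G6 → P3 → M9: 27+20+24+19+24 = 114
DC → P2 → V4 → M9 → G6 → P3: 27+20+11+35+19 = 112
DC → P2 → V4 → M9 → P3 → G6: 27+20+11+24+19 = 101
DC → P2 → V4 → P3 → G6 → M9: 27+20+21+19+35 = 122
DC → P2 → V4 → P3 → M9 → G6: 27+20+21+24+35 = 127
DC → P2 → M9 → G6 → V4 → P3: 27+23+35+24+21 = 130
DC → P2 → M9 → G6 → P3 → V4: 27+23+35+19+21 = 125
… (106 more)
DC → V4 → M9 → P2 → P3 → G6: 7+11+23+3+19 = 63  ← best
The minimum is 63.
One shortest path: DC → V4 → M9 → P2 → P3 → G6.

Shortest open route: 63.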